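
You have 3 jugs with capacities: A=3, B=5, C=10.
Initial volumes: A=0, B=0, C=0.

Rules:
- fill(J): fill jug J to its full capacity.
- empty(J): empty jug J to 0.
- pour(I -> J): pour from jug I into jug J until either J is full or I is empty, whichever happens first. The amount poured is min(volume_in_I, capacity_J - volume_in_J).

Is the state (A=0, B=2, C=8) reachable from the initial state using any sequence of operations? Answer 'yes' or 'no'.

Answer: yes

Derivation:
BFS from (A=0, B=0, C=0):
  1. fill(C) -> (A=0 B=0 C=10)
  2. pour(C -> B) -> (A=0 B=5 C=5)
  3. pour(B -> A) -> (A=3 B=2 C=5)
  4. pour(A -> C) -> (A=0 B=2 C=8)
Target reached → yes.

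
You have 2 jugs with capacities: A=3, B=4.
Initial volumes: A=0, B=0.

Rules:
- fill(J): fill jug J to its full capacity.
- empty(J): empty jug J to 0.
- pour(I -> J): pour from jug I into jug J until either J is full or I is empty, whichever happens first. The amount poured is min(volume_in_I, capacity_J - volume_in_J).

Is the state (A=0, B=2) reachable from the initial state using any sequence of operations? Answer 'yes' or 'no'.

Answer: yes

Derivation:
BFS from (A=0, B=0):
  1. fill(A) -> (A=3 B=0)
  2. pour(A -> B) -> (A=0 B=3)
  3. fill(A) -> (A=3 B=3)
  4. pour(A -> B) -> (A=2 B=4)
  5. empty(B) -> (A=2 B=0)
  6. pour(A -> B) -> (A=0 B=2)
Target reached → yes.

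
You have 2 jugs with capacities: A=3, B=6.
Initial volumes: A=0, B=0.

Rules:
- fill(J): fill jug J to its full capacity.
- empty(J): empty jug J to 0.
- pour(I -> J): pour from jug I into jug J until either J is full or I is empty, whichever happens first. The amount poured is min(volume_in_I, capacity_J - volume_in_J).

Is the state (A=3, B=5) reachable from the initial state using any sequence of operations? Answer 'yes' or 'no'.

Answer: no

Derivation:
BFS explored all 6 reachable states.
Reachable set includes: (0,0), (0,3), (0,6), (3,0), (3,3), (3,6)
Target (A=3, B=5) not in reachable set → no.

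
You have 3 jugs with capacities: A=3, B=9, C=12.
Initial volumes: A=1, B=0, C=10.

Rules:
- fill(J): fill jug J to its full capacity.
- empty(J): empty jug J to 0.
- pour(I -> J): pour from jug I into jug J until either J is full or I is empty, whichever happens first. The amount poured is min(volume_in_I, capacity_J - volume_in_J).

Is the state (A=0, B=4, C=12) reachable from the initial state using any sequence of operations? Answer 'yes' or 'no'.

Answer: yes

Derivation:
BFS from (A=1, B=0, C=10):
  1. fill(C) -> (A=1 B=0 C=12)
  2. pour(A -> B) -> (A=0 B=1 C=12)
  3. fill(A) -> (A=3 B=1 C=12)
  4. pour(A -> B) -> (A=0 B=4 C=12)
Target reached → yes.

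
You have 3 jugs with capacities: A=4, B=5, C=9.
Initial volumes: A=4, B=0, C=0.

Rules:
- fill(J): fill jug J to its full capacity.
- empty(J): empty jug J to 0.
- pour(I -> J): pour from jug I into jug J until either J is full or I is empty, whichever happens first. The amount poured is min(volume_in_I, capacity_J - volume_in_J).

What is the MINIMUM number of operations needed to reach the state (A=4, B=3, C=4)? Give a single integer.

BFS from (A=4, B=0, C=0). One shortest path:
  1. pour(A -> B) -> (A=0 B=4 C=0)
  2. fill(A) -> (A=4 B=4 C=0)
  3. pour(A -> B) -> (A=3 B=5 C=0)
  4. empty(B) -> (A=3 B=0 C=0)
  5. pour(A -> B) -> (A=0 B=3 C=0)
  6. fill(A) -> (A=4 B=3 C=0)
  7. pour(A -> C) -> (A=0 B=3 C=4)
  8. fill(A) -> (A=4 B=3 C=4)
Reached target in 8 moves.

Answer: 8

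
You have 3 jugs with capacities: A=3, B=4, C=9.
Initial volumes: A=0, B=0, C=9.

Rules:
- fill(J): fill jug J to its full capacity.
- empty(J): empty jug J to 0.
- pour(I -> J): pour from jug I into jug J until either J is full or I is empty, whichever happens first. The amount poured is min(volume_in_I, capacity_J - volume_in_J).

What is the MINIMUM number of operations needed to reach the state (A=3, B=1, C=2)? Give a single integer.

Answer: 4

Derivation:
BFS from (A=0, B=0, C=9). One shortest path:
  1. pour(C -> A) -> (A=3 B=0 C=6)
  2. empty(A) -> (A=0 B=0 C=6)
  3. pour(C -> B) -> (A=0 B=4 C=2)
  4. pour(B -> A) -> (A=3 B=1 C=2)
Reached target in 4 moves.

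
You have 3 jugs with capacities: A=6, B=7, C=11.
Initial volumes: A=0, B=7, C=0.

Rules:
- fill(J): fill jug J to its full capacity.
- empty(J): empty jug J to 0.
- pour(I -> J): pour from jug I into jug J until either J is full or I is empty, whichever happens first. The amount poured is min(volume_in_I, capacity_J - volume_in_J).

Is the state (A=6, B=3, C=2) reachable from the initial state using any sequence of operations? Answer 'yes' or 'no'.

Answer: yes

Derivation:
BFS from (A=0, B=7, C=0):
  1. fill(A) -> (A=6 B=7 C=0)
  2. pour(B -> C) -> (A=6 B=0 C=7)
  3. fill(B) -> (A=6 B=7 C=7)
  4. pour(A -> C) -> (A=2 B=7 C=11)
  5. empty(C) -> (A=2 B=7 C=0)
  6. pour(B -> C) -> (A=2 B=0 C=7)
  7. fill(B) -> (A=2 B=7 C=7)
  8. pour(B -> C) -> (A=2 B=3 C=11)
  9. empty(C) -> (A=2 B=3 C=0)
  10. pour(A -> C) -> (A=0 B=3 C=2)
  11. fill(A) -> (A=6 B=3 C=2)
Target reached → yes.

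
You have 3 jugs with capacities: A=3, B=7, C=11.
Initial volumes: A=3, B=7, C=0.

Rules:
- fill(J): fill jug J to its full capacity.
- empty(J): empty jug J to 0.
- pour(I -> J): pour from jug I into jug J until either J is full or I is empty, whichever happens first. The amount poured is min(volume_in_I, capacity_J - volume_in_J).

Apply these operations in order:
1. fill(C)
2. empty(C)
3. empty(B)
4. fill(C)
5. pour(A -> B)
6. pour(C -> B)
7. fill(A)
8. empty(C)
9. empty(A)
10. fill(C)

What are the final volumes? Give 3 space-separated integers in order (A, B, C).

Answer: 0 7 11

Derivation:
Step 1: fill(C) -> (A=3 B=7 C=11)
Step 2: empty(C) -> (A=3 B=7 C=0)
Step 3: empty(B) -> (A=3 B=0 C=0)
Step 4: fill(C) -> (A=3 B=0 C=11)
Step 5: pour(A -> B) -> (A=0 B=3 C=11)
Step 6: pour(C -> B) -> (A=0 B=7 C=7)
Step 7: fill(A) -> (A=3 B=7 C=7)
Step 8: empty(C) -> (A=3 B=7 C=0)
Step 9: empty(A) -> (A=0 B=7 C=0)
Step 10: fill(C) -> (A=0 B=7 C=11)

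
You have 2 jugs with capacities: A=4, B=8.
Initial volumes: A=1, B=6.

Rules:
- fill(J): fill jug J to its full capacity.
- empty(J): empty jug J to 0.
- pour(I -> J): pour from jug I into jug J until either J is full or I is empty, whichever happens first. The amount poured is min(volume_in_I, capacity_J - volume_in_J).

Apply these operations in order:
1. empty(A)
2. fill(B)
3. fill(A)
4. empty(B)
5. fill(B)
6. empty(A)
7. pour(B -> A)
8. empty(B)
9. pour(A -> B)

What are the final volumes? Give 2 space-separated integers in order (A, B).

Step 1: empty(A) -> (A=0 B=6)
Step 2: fill(B) -> (A=0 B=8)
Step 3: fill(A) -> (A=4 B=8)
Step 4: empty(B) -> (A=4 B=0)
Step 5: fill(B) -> (A=4 B=8)
Step 6: empty(A) -> (A=0 B=8)
Step 7: pour(B -> A) -> (A=4 B=4)
Step 8: empty(B) -> (A=4 B=0)
Step 9: pour(A -> B) -> (A=0 B=4)

Answer: 0 4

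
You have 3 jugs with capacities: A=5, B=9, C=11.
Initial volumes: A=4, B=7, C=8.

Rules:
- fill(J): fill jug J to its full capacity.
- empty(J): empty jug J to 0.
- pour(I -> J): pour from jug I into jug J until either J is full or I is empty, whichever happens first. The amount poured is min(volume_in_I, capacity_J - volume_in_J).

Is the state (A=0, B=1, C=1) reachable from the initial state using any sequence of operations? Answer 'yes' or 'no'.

BFS from (A=4, B=7, C=8):
  1. empty(B) -> (A=4 B=0 C=8)
  2. pour(A -> B) -> (A=0 B=4 C=8)
  3. pour(B -> C) -> (A=0 B=1 C=11)
  4. pour(C -> A) -> (A=5 B=1 C=6)
  5. empty(A) -> (A=0 B=1 C=6)
  6. pour(C -> A) -> (A=5 B=1 C=1)
  7. empty(A) -> (A=0 B=1 C=1)
Target reached → yes.

Answer: yes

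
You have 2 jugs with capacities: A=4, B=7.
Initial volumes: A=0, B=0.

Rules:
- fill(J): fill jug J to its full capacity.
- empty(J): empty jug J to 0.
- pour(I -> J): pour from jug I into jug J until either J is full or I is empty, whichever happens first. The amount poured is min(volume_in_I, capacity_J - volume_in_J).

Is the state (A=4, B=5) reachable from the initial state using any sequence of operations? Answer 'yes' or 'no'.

BFS from (A=0, B=0):
  1. fill(A) -> (A=4 B=0)
  2. pour(A -> B) -> (A=0 B=4)
  3. fill(A) -> (A=4 B=4)
  4. pour(A -> B) -> (A=1 B=7)
  5. empty(B) -> (A=1 B=0)
  6. pour(A -> B) -> (A=0 B=1)
  7. fill(A) -> (A=4 B=1)
  8. pour(A -> B) -> (A=0 B=5)
  9. fill(A) -> (A=4 B=5)
Target reached → yes.

Answer: yes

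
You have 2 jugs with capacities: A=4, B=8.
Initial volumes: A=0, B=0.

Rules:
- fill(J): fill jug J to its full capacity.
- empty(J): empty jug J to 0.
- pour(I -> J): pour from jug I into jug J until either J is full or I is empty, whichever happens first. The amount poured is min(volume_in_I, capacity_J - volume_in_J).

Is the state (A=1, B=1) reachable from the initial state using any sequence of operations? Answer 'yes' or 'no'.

BFS explored all 6 reachable states.
Reachable set includes: (0,0), (0,4), (0,8), (4,0), (4,4), (4,8)
Target (A=1, B=1) not in reachable set → no.

Answer: no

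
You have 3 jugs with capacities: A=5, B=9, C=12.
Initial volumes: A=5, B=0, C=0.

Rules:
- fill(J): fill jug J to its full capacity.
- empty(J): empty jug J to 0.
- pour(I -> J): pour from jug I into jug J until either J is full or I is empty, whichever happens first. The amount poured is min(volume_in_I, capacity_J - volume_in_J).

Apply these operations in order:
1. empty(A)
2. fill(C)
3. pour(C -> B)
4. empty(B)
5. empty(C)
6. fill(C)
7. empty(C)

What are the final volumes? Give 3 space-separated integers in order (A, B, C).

Step 1: empty(A) -> (A=0 B=0 C=0)
Step 2: fill(C) -> (A=0 B=0 C=12)
Step 3: pour(C -> B) -> (A=0 B=9 C=3)
Step 4: empty(B) -> (A=0 B=0 C=3)
Step 5: empty(C) -> (A=0 B=0 C=0)
Step 6: fill(C) -> (A=0 B=0 C=12)
Step 7: empty(C) -> (A=0 B=0 C=0)

Answer: 0 0 0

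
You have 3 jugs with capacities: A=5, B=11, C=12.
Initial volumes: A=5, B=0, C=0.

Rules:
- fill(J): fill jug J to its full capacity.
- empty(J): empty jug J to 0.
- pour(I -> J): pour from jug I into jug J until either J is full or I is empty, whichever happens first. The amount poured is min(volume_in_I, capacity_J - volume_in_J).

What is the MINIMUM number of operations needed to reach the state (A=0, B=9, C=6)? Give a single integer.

BFS from (A=5, B=0, C=0). One shortest path:
  1. pour(A -> C) -> (A=0 B=0 C=5)
  2. fill(A) -> (A=5 B=0 C=5)
  3. pour(A -> C) -> (A=0 B=0 C=10)
  4. fill(A) -> (A=5 B=0 C=10)
  5. pour(A -> C) -> (A=3 B=0 C=12)
  6. pour(C -> B) -> (A=3 B=11 C=1)
  7. pour(B -> A) -> (A=5 B=9 C=1)
  8. pour(A -> C) -> (A=0 B=9 C=6)
Reached target in 8 moves.

Answer: 8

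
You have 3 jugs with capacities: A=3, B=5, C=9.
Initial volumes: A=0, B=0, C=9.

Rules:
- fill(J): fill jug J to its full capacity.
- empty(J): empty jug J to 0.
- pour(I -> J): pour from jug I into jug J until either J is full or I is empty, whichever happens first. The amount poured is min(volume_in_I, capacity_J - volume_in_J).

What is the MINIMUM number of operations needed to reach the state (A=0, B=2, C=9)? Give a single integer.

BFS from (A=0, B=0, C=9). One shortest path:
  1. fill(B) -> (A=0 B=5 C=9)
  2. pour(B -> A) -> (A=3 B=2 C=9)
  3. empty(A) -> (A=0 B=2 C=9)
Reached target in 3 moves.

Answer: 3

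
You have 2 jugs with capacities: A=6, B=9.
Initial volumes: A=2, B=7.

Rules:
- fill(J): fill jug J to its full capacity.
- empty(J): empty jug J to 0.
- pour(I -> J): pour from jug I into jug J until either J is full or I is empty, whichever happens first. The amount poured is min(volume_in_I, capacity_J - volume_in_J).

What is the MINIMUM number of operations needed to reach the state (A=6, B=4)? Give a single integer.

BFS from (A=2, B=7). One shortest path:
  1. fill(A) -> (A=6 B=7)
  2. pour(A -> B) -> (A=4 B=9)
  3. empty(B) -> (A=4 B=0)
  4. pour(A -> B) -> (A=0 B=4)
  5. fill(A) -> (A=6 B=4)
Reached target in 5 moves.

Answer: 5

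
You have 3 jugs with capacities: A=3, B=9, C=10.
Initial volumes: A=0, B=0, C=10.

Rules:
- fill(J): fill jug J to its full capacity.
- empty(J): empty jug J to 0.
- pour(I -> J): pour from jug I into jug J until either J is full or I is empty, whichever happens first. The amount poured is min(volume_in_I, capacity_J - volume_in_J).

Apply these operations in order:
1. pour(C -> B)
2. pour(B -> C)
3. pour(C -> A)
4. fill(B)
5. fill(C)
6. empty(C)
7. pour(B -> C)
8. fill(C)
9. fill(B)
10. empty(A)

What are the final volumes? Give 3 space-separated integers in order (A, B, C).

Step 1: pour(C -> B) -> (A=0 B=9 C=1)
Step 2: pour(B -> C) -> (A=0 B=0 C=10)
Step 3: pour(C -> A) -> (A=3 B=0 C=7)
Step 4: fill(B) -> (A=3 B=9 C=7)
Step 5: fill(C) -> (A=3 B=9 C=10)
Step 6: empty(C) -> (A=3 B=9 C=0)
Step 7: pour(B -> C) -> (A=3 B=0 C=9)
Step 8: fill(C) -> (A=3 B=0 C=10)
Step 9: fill(B) -> (A=3 B=9 C=10)
Step 10: empty(A) -> (A=0 B=9 C=10)

Answer: 0 9 10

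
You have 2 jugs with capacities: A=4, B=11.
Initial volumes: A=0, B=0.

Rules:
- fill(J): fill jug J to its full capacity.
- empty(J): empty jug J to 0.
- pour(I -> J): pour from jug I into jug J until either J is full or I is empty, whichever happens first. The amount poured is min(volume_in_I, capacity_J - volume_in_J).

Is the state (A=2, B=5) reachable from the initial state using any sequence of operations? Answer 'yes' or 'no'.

BFS explored all 30 reachable states.
Reachable set includes: (0,0), (0,1), (0,2), (0,3), (0,4), (0,5), (0,6), (0,7), (0,8), (0,9), (0,10), (0,11) ...
Target (A=2, B=5) not in reachable set → no.

Answer: no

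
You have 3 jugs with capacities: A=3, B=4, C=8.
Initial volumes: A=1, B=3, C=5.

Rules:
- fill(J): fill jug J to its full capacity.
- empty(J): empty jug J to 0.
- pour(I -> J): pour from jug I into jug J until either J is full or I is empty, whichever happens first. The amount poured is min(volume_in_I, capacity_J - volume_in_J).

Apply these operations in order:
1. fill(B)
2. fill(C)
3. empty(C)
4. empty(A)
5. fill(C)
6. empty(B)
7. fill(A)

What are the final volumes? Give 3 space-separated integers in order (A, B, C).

Step 1: fill(B) -> (A=1 B=4 C=5)
Step 2: fill(C) -> (A=1 B=4 C=8)
Step 3: empty(C) -> (A=1 B=4 C=0)
Step 4: empty(A) -> (A=0 B=4 C=0)
Step 5: fill(C) -> (A=0 B=4 C=8)
Step 6: empty(B) -> (A=0 B=0 C=8)
Step 7: fill(A) -> (A=3 B=0 C=8)

Answer: 3 0 8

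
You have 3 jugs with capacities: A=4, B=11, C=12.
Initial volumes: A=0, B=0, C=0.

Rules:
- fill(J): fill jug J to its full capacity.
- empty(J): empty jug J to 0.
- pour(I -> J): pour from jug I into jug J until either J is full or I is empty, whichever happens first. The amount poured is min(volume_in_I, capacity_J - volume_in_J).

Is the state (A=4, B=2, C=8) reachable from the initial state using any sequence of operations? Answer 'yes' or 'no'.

BFS from (A=0, B=0, C=0):
  1. fill(A) -> (A=4 B=0 C=0)
  2. fill(B) -> (A=4 B=11 C=0)
  3. pour(A -> C) -> (A=0 B=11 C=4)
  4. pour(B -> C) -> (A=0 B=3 C=12)
  5. empty(C) -> (A=0 B=3 C=0)
  6. pour(B -> C) -> (A=0 B=0 C=3)
  7. fill(B) -> (A=0 B=11 C=3)
  8. pour(B -> C) -> (A=0 B=2 C=12)
  9. pour(C -> A) -> (A=4 B=2 C=8)
Target reached → yes.

Answer: yes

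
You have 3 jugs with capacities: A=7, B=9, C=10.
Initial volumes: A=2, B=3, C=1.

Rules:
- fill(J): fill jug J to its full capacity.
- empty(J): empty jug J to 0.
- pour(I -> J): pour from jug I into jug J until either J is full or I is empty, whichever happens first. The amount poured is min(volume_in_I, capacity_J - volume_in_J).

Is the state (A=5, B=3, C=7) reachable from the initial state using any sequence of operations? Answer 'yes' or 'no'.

BFS explored all 449 reachable states.
Reachable set includes: (0,0,0), (0,0,1), (0,0,2), (0,0,3), (0,0,4), (0,0,5), (0,0,6), (0,0,7), (0,0,8), (0,0,9), (0,0,10), (0,1,0) ...
Target (A=5, B=3, C=7) not in reachable set → no.

Answer: no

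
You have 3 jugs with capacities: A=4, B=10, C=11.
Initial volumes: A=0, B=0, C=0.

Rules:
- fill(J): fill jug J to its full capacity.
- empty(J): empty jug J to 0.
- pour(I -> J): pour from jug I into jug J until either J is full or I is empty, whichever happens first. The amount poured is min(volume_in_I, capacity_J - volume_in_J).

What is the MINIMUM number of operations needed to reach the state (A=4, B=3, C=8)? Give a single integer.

Answer: 7

Derivation:
BFS from (A=0, B=0, C=0). One shortest path:
  1. fill(C) -> (A=0 B=0 C=11)
  2. pour(C -> A) -> (A=4 B=0 C=7)
  3. pour(C -> B) -> (A=4 B=7 C=0)
  4. pour(A -> C) -> (A=0 B=7 C=4)
  5. fill(A) -> (A=4 B=7 C=4)
  6. pour(A -> C) -> (A=0 B=7 C=8)
  7. pour(B -> A) -> (A=4 B=3 C=8)
Reached target in 7 moves.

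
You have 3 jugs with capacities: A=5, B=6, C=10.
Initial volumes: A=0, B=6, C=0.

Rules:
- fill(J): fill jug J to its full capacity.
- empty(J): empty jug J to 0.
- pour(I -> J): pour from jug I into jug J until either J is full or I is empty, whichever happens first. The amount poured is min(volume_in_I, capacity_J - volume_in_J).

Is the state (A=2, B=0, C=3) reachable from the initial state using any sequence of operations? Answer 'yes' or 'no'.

Answer: yes

Derivation:
BFS from (A=0, B=6, C=0):
  1. fill(A) -> (A=5 B=6 C=0)
  2. pour(B -> C) -> (A=5 B=0 C=6)
  3. pour(A -> C) -> (A=1 B=0 C=10)
  4. pour(C -> B) -> (A=1 B=6 C=4)
  5. pour(B -> A) -> (A=5 B=2 C=4)
  6. pour(A -> C) -> (A=0 B=2 C=9)
  7. pour(B -> A) -> (A=2 B=0 C=9)
  8. pour(C -> B) -> (A=2 B=6 C=3)
  9. empty(B) -> (A=2 B=0 C=3)
Target reached → yes.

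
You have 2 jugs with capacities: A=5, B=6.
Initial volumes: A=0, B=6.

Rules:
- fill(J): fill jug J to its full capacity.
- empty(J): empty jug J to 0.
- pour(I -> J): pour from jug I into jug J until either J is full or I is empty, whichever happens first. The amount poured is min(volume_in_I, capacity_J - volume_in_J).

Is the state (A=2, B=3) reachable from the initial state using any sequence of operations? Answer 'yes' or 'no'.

BFS explored all 22 reachable states.
Reachable set includes: (0,0), (0,1), (0,2), (0,3), (0,4), (0,5), (0,6), (1,0), (1,6), (2,0), (2,6), (3,0) ...
Target (A=2, B=3) not in reachable set → no.

Answer: no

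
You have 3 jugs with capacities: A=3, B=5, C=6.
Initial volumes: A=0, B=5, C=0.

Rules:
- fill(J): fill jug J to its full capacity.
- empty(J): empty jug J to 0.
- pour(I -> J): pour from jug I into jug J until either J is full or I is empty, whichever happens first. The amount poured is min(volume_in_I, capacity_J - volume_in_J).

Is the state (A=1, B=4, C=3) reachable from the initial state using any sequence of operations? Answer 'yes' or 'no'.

BFS explored all 128 reachable states.
Reachable set includes: (0,0,0), (0,0,1), (0,0,2), (0,0,3), (0,0,4), (0,0,5), (0,0,6), (0,1,0), (0,1,1), (0,1,2), (0,1,3), (0,1,4) ...
Target (A=1, B=4, C=3) not in reachable set → no.

Answer: no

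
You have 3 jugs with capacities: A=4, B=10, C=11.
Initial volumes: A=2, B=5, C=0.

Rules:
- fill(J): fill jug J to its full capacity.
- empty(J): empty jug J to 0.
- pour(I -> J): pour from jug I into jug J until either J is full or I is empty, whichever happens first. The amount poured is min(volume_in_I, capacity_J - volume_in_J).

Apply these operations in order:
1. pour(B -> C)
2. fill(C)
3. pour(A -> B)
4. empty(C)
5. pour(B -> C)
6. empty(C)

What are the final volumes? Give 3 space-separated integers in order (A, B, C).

Step 1: pour(B -> C) -> (A=2 B=0 C=5)
Step 2: fill(C) -> (A=2 B=0 C=11)
Step 3: pour(A -> B) -> (A=0 B=2 C=11)
Step 4: empty(C) -> (A=0 B=2 C=0)
Step 5: pour(B -> C) -> (A=0 B=0 C=2)
Step 6: empty(C) -> (A=0 B=0 C=0)

Answer: 0 0 0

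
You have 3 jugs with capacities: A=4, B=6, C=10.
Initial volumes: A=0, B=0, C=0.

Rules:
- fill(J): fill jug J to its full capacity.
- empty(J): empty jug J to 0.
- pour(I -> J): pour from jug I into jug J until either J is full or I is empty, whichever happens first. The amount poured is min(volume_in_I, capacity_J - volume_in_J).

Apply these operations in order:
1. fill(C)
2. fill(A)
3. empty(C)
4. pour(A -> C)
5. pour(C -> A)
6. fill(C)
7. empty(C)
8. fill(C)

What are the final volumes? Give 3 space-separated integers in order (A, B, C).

Answer: 4 0 10

Derivation:
Step 1: fill(C) -> (A=0 B=0 C=10)
Step 2: fill(A) -> (A=4 B=0 C=10)
Step 3: empty(C) -> (A=4 B=0 C=0)
Step 4: pour(A -> C) -> (A=0 B=0 C=4)
Step 5: pour(C -> A) -> (A=4 B=0 C=0)
Step 6: fill(C) -> (A=4 B=0 C=10)
Step 7: empty(C) -> (A=4 B=0 C=0)
Step 8: fill(C) -> (A=4 B=0 C=10)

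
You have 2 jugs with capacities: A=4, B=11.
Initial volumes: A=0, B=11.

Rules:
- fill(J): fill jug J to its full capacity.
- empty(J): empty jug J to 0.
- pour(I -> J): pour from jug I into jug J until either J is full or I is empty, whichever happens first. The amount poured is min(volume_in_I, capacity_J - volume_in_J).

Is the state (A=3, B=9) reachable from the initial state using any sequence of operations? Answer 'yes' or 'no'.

BFS explored all 30 reachable states.
Reachable set includes: (0,0), (0,1), (0,2), (0,3), (0,4), (0,5), (0,6), (0,7), (0,8), (0,9), (0,10), (0,11) ...
Target (A=3, B=9) not in reachable set → no.

Answer: no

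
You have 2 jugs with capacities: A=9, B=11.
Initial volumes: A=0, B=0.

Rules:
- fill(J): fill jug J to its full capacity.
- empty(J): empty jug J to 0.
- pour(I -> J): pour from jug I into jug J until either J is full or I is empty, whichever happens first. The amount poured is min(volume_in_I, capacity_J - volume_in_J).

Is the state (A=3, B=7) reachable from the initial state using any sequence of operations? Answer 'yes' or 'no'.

Answer: no

Derivation:
BFS explored all 40 reachable states.
Reachable set includes: (0,0), (0,1), (0,2), (0,3), (0,4), (0,5), (0,6), (0,7), (0,8), (0,9), (0,10), (0,11) ...
Target (A=3, B=7) not in reachable set → no.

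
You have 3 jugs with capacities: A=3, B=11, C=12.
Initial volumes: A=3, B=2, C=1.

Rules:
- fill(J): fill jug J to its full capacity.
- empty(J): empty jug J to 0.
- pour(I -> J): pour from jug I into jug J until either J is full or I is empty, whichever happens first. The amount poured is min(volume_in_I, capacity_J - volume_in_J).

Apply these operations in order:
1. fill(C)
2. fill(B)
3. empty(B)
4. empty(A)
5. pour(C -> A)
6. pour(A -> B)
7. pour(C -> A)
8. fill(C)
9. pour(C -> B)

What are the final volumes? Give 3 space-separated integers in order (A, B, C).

Step 1: fill(C) -> (A=3 B=2 C=12)
Step 2: fill(B) -> (A=3 B=11 C=12)
Step 3: empty(B) -> (A=3 B=0 C=12)
Step 4: empty(A) -> (A=0 B=0 C=12)
Step 5: pour(C -> A) -> (A=3 B=0 C=9)
Step 6: pour(A -> B) -> (A=0 B=3 C=9)
Step 7: pour(C -> A) -> (A=3 B=3 C=6)
Step 8: fill(C) -> (A=3 B=3 C=12)
Step 9: pour(C -> B) -> (A=3 B=11 C=4)

Answer: 3 11 4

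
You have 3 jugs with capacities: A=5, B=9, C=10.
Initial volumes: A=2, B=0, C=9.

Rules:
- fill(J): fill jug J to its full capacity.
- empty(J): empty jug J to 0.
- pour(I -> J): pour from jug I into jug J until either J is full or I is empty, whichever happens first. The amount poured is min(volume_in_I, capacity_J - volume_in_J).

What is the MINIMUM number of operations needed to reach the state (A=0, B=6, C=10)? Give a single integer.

Answer: 4

Derivation:
BFS from (A=2, B=0, C=9). One shortest path:
  1. fill(B) -> (A=2 B=9 C=9)
  2. fill(C) -> (A=2 B=9 C=10)
  3. pour(B -> A) -> (A=5 B=6 C=10)
  4. empty(A) -> (A=0 B=6 C=10)
Reached target in 4 moves.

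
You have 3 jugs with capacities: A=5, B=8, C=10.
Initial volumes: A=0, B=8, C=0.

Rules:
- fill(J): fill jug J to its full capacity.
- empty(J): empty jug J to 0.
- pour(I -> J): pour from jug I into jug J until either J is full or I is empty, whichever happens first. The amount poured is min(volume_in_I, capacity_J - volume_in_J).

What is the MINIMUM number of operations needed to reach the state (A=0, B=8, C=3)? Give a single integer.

Answer: 4

Derivation:
BFS from (A=0, B=8, C=0). One shortest path:
  1. pour(B -> A) -> (A=5 B=3 C=0)
  2. empty(A) -> (A=0 B=3 C=0)
  3. pour(B -> C) -> (A=0 B=0 C=3)
  4. fill(B) -> (A=0 B=8 C=3)
Reached target in 4 moves.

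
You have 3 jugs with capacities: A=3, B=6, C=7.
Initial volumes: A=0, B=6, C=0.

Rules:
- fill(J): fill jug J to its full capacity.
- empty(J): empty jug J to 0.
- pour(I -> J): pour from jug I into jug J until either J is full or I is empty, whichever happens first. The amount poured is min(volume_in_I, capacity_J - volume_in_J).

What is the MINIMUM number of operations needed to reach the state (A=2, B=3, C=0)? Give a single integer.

BFS from (A=0, B=6, C=0). One shortest path:
  1. pour(B -> C) -> (A=0 B=0 C=6)
  2. fill(B) -> (A=0 B=6 C=6)
  3. pour(B -> A) -> (A=3 B=3 C=6)
  4. pour(A -> C) -> (A=2 B=3 C=7)
  5. empty(C) -> (A=2 B=3 C=0)
Reached target in 5 moves.

Answer: 5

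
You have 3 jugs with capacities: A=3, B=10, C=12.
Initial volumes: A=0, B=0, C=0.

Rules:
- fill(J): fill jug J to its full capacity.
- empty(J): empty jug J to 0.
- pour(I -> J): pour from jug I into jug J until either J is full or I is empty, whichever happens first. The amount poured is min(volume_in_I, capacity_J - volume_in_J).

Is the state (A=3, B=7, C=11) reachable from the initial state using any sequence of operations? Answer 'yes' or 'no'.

Answer: yes

Derivation:
BFS from (A=0, B=0, C=0):
  1. fill(C) -> (A=0 B=0 C=12)
  2. pour(C -> A) -> (A=3 B=0 C=9)
  3. empty(A) -> (A=0 B=0 C=9)
  4. pour(C -> B) -> (A=0 B=9 C=0)
  5. fill(C) -> (A=0 B=9 C=12)
  6. pour(C -> B) -> (A=0 B=10 C=11)
  7. pour(B -> A) -> (A=3 B=7 C=11)
Target reached → yes.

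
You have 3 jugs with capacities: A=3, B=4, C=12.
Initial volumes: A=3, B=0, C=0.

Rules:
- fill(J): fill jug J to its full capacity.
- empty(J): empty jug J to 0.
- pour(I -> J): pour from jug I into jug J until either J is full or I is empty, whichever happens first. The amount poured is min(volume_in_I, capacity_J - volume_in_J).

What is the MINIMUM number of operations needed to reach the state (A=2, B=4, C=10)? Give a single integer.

Answer: 8

Derivation:
BFS from (A=3, B=0, C=0). One shortest path:
  1. empty(A) -> (A=0 B=0 C=0)
  2. fill(C) -> (A=0 B=0 C=12)
  3. pour(C -> A) -> (A=3 B=0 C=9)
  4. pour(A -> B) -> (A=0 B=3 C=9)
  5. pour(C -> A) -> (A=3 B=3 C=6)
  6. pour(A -> B) -> (A=2 B=4 C=6)
  7. pour(B -> C) -> (A=2 B=0 C=10)
  8. fill(B) -> (A=2 B=4 C=10)
Reached target in 8 moves.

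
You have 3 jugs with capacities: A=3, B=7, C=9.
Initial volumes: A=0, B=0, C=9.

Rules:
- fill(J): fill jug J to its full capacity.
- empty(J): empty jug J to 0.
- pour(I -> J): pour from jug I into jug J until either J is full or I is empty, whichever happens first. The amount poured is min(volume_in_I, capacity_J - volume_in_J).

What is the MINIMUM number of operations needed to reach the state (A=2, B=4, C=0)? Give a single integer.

BFS from (A=0, B=0, C=9). One shortest path:
  1. pour(C -> B) -> (A=0 B=7 C=2)
  2. pour(B -> A) -> (A=3 B=4 C=2)
  3. empty(A) -> (A=0 B=4 C=2)
  4. pour(C -> A) -> (A=2 B=4 C=0)
Reached target in 4 moves.

Answer: 4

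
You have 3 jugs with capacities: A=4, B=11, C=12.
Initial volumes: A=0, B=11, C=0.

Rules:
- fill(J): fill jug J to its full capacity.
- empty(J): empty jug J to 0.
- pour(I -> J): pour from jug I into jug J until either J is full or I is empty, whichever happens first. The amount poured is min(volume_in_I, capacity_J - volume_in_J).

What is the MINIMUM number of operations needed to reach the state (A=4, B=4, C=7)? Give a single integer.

BFS from (A=0, B=11, C=0). One shortest path:
  1. fill(A) -> (A=4 B=11 C=0)
  2. pour(B -> C) -> (A=4 B=0 C=11)
  3. pour(A -> B) -> (A=0 B=4 C=11)
  4. pour(C -> A) -> (A=4 B=4 C=7)
Reached target in 4 moves.

Answer: 4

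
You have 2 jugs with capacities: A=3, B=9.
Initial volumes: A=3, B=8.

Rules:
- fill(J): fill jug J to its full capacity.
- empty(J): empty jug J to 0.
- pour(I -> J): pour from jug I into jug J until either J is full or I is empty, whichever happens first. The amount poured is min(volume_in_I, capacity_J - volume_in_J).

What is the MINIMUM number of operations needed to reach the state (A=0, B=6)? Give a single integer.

Answer: 4

Derivation:
BFS from (A=3, B=8). One shortest path:
  1. empty(A) -> (A=0 B=8)
  2. fill(B) -> (A=0 B=9)
  3. pour(B -> A) -> (A=3 B=6)
  4. empty(A) -> (A=0 B=6)
Reached target in 4 moves.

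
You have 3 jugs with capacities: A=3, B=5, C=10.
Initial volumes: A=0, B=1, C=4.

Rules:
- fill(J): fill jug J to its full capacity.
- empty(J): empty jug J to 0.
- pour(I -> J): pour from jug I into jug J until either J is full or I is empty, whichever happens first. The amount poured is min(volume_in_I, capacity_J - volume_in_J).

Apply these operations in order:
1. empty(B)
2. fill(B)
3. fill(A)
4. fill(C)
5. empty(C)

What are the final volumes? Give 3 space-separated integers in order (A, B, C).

Answer: 3 5 0

Derivation:
Step 1: empty(B) -> (A=0 B=0 C=4)
Step 2: fill(B) -> (A=0 B=5 C=4)
Step 3: fill(A) -> (A=3 B=5 C=4)
Step 4: fill(C) -> (A=3 B=5 C=10)
Step 5: empty(C) -> (A=3 B=5 C=0)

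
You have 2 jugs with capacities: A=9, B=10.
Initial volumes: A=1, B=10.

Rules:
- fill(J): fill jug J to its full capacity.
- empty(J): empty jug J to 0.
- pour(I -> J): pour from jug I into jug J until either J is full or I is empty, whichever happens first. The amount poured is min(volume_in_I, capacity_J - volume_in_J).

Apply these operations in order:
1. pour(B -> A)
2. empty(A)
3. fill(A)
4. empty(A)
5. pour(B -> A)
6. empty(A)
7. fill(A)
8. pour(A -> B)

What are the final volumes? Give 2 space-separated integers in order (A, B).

Step 1: pour(B -> A) -> (A=9 B=2)
Step 2: empty(A) -> (A=0 B=2)
Step 3: fill(A) -> (A=9 B=2)
Step 4: empty(A) -> (A=0 B=2)
Step 5: pour(B -> A) -> (A=2 B=0)
Step 6: empty(A) -> (A=0 B=0)
Step 7: fill(A) -> (A=9 B=0)
Step 8: pour(A -> B) -> (A=0 B=9)

Answer: 0 9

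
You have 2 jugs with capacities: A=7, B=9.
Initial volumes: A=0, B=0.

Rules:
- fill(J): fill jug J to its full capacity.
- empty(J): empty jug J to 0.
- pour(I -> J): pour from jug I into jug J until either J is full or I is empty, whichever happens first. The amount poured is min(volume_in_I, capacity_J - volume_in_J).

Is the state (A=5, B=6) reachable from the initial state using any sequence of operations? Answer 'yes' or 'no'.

BFS explored all 32 reachable states.
Reachable set includes: (0,0), (0,1), (0,2), (0,3), (0,4), (0,5), (0,6), (0,7), (0,8), (0,9), (1,0), (1,9) ...
Target (A=5, B=6) not in reachable set → no.

Answer: no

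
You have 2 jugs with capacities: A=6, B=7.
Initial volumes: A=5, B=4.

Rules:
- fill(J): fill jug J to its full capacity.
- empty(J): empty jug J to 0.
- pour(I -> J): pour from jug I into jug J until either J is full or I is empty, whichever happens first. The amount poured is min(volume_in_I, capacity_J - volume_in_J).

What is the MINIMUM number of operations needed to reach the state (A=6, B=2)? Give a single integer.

BFS from (A=5, B=4). One shortest path:
  1. pour(A -> B) -> (A=2 B=7)
  2. empty(B) -> (A=2 B=0)
  3. pour(A -> B) -> (A=0 B=2)
  4. fill(A) -> (A=6 B=2)
Reached target in 4 moves.

Answer: 4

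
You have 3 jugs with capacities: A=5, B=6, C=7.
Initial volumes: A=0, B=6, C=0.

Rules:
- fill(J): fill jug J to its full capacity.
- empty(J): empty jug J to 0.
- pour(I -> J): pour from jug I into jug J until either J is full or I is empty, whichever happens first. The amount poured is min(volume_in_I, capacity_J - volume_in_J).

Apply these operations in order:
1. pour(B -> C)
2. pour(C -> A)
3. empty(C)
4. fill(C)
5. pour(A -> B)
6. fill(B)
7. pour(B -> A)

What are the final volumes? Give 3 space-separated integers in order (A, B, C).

Step 1: pour(B -> C) -> (A=0 B=0 C=6)
Step 2: pour(C -> A) -> (A=5 B=0 C=1)
Step 3: empty(C) -> (A=5 B=0 C=0)
Step 4: fill(C) -> (A=5 B=0 C=7)
Step 5: pour(A -> B) -> (A=0 B=5 C=7)
Step 6: fill(B) -> (A=0 B=6 C=7)
Step 7: pour(B -> A) -> (A=5 B=1 C=7)

Answer: 5 1 7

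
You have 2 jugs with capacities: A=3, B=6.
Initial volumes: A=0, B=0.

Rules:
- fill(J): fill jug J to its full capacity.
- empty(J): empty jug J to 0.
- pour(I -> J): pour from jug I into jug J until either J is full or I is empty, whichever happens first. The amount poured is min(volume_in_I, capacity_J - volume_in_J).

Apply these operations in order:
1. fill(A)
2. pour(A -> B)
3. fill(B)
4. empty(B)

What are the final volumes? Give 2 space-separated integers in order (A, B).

Step 1: fill(A) -> (A=3 B=0)
Step 2: pour(A -> B) -> (A=0 B=3)
Step 3: fill(B) -> (A=0 B=6)
Step 4: empty(B) -> (A=0 B=0)

Answer: 0 0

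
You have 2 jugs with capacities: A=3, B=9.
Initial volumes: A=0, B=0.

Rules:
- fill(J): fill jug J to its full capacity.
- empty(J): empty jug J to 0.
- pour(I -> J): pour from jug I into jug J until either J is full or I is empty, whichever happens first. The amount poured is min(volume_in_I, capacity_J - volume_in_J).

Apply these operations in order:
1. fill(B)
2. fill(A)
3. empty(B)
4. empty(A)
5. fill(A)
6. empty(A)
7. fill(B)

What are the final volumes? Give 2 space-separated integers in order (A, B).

Answer: 0 9

Derivation:
Step 1: fill(B) -> (A=0 B=9)
Step 2: fill(A) -> (A=3 B=9)
Step 3: empty(B) -> (A=3 B=0)
Step 4: empty(A) -> (A=0 B=0)
Step 5: fill(A) -> (A=3 B=0)
Step 6: empty(A) -> (A=0 B=0)
Step 7: fill(B) -> (A=0 B=9)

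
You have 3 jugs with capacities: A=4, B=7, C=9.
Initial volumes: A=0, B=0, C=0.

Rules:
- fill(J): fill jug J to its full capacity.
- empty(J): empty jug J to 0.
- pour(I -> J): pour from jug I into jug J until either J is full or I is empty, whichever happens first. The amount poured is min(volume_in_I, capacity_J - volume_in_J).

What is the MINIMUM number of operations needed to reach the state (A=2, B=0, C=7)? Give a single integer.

Answer: 4

Derivation:
BFS from (A=0, B=0, C=0). One shortest path:
  1. fill(C) -> (A=0 B=0 C=9)
  2. pour(C -> B) -> (A=0 B=7 C=2)
  3. pour(C -> A) -> (A=2 B=7 C=0)
  4. pour(B -> C) -> (A=2 B=0 C=7)
Reached target in 4 moves.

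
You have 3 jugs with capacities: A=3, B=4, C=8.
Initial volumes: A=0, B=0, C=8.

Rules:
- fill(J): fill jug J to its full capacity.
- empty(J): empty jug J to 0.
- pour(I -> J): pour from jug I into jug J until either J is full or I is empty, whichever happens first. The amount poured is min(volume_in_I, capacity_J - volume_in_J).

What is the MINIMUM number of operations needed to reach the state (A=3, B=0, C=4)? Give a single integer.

Answer: 3

Derivation:
BFS from (A=0, B=0, C=8). One shortest path:
  1. fill(A) -> (A=3 B=0 C=8)
  2. pour(C -> B) -> (A=3 B=4 C=4)
  3. empty(B) -> (A=3 B=0 C=4)
Reached target in 3 moves.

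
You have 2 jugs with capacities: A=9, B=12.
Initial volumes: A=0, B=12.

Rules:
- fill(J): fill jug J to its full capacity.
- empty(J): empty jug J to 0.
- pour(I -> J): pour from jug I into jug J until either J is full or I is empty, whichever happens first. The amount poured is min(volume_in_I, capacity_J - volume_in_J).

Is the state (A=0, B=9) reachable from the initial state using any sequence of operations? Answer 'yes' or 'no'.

BFS from (A=0, B=12):
  1. fill(A) -> (A=9 B=12)
  2. empty(B) -> (A=9 B=0)
  3. pour(A -> B) -> (A=0 B=9)
Target reached → yes.

Answer: yes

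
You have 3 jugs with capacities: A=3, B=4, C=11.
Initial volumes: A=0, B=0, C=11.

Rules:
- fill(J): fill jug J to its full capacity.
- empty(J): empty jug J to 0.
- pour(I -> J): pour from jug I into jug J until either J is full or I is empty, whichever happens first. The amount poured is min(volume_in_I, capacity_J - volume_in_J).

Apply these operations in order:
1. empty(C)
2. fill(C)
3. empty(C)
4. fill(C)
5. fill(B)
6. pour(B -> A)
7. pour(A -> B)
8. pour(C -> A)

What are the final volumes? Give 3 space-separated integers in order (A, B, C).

Answer: 3 4 8

Derivation:
Step 1: empty(C) -> (A=0 B=0 C=0)
Step 2: fill(C) -> (A=0 B=0 C=11)
Step 3: empty(C) -> (A=0 B=0 C=0)
Step 4: fill(C) -> (A=0 B=0 C=11)
Step 5: fill(B) -> (A=0 B=4 C=11)
Step 6: pour(B -> A) -> (A=3 B=1 C=11)
Step 7: pour(A -> B) -> (A=0 B=4 C=11)
Step 8: pour(C -> A) -> (A=3 B=4 C=8)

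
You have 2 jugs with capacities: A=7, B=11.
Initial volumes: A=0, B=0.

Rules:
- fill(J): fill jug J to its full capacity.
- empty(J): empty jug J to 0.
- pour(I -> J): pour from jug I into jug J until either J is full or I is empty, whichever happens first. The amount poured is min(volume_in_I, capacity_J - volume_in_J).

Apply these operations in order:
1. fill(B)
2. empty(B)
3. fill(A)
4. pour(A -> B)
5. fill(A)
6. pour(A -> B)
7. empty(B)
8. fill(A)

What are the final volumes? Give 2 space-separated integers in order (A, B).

Answer: 7 0

Derivation:
Step 1: fill(B) -> (A=0 B=11)
Step 2: empty(B) -> (A=0 B=0)
Step 3: fill(A) -> (A=7 B=0)
Step 4: pour(A -> B) -> (A=0 B=7)
Step 5: fill(A) -> (A=7 B=7)
Step 6: pour(A -> B) -> (A=3 B=11)
Step 7: empty(B) -> (A=3 B=0)
Step 8: fill(A) -> (A=7 B=0)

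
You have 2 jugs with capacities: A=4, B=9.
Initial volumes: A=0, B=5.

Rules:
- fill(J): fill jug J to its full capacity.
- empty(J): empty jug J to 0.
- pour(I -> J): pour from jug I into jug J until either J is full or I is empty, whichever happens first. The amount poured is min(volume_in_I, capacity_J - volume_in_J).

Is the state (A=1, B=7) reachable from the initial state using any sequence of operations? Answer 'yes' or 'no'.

BFS explored all 26 reachable states.
Reachable set includes: (0,0), (0,1), (0,2), (0,3), (0,4), (0,5), (0,6), (0,7), (0,8), (0,9), (1,0), (1,9) ...
Target (A=1, B=7) not in reachable set → no.

Answer: no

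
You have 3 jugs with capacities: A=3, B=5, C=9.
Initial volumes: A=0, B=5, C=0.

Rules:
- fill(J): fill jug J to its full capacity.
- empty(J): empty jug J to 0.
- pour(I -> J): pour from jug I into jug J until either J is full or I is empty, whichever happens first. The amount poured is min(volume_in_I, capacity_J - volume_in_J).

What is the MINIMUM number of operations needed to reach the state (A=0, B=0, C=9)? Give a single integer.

Answer: 2

Derivation:
BFS from (A=0, B=5, C=0). One shortest path:
  1. empty(B) -> (A=0 B=0 C=0)
  2. fill(C) -> (A=0 B=0 C=9)
Reached target in 2 moves.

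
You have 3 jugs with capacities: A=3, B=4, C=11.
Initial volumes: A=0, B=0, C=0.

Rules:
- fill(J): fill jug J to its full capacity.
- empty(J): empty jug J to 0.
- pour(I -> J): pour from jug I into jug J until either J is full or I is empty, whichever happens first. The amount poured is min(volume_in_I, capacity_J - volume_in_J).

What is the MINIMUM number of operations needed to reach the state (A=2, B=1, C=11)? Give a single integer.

BFS from (A=0, B=0, C=0). One shortest path:
  1. fill(A) -> (A=3 B=0 C=0)
  2. fill(C) -> (A=3 B=0 C=11)
  3. pour(A -> B) -> (A=0 B=3 C=11)
  4. pour(C -> A) -> (A=3 B=3 C=8)
  5. pour(A -> B) -> (A=2 B=4 C=8)
  6. pour(B -> C) -> (A=2 B=1 C=11)
Reached target in 6 moves.

Answer: 6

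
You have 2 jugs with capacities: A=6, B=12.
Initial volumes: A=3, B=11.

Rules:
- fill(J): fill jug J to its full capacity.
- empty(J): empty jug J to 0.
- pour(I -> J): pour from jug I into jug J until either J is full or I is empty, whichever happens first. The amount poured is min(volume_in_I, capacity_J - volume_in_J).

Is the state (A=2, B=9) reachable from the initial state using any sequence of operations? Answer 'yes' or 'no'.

Answer: no

Derivation:
BFS explored all 25 reachable states.
Reachable set includes: (0,0), (0,2), (0,3), (0,5), (0,6), (0,8), (0,9), (0,11), (0,12), (2,0), (2,12), (3,0) ...
Target (A=2, B=9) not in reachable set → no.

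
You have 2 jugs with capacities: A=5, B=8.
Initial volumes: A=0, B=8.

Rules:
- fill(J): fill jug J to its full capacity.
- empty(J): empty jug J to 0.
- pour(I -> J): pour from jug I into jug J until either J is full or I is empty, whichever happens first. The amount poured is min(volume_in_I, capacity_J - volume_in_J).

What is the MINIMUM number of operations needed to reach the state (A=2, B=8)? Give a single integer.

BFS from (A=0, B=8). One shortest path:
  1. fill(A) -> (A=5 B=8)
  2. empty(B) -> (A=5 B=0)
  3. pour(A -> B) -> (A=0 B=5)
  4. fill(A) -> (A=5 B=5)
  5. pour(A -> B) -> (A=2 B=8)
Reached target in 5 moves.

Answer: 5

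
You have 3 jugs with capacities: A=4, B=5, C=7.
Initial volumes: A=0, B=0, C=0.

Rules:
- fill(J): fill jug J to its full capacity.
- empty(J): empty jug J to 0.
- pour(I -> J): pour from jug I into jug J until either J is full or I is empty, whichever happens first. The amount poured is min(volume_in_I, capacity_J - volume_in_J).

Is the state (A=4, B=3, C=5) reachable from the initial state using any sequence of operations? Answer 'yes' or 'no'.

BFS from (A=0, B=0, C=0):
  1. fill(C) -> (A=0 B=0 C=7)
  2. pour(C -> B) -> (A=0 B=5 C=2)
  3. pour(C -> A) -> (A=2 B=5 C=0)
  4. pour(B -> C) -> (A=2 B=0 C=5)
  5. fill(B) -> (A=2 B=5 C=5)
  6. pour(B -> A) -> (A=4 B=3 C=5)
Target reached → yes.

Answer: yes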